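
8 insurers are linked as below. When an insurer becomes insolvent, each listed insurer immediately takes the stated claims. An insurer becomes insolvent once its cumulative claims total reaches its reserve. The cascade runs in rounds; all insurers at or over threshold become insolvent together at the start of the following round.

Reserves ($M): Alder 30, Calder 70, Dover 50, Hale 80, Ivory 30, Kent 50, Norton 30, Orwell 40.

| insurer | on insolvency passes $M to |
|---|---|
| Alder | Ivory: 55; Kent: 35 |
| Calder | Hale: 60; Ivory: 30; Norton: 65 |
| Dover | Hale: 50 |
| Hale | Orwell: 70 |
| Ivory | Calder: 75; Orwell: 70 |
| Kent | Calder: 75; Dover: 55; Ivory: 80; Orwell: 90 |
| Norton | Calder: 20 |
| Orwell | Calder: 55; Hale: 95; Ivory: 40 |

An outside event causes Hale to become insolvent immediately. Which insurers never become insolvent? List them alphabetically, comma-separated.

Alder, Dover, Kent

Round 1 — Hale becomes insolvent (initial).
  Orwell: +70 → 70 ≥ 40
Round 2 — Orwell becomes insolvent.
  Calder: +55 → 55 < 70
  Ivory: +40 → 40 ≥ 30
Round 3 — Ivory becomes insolvent.
  Calder: +75 → 130 ≥ 70
Round 4 — Calder becomes insolvent.
  Norton: +65 → 65 ≥ 30
Round 5 — Norton becomes insolvent.
No further insolvencies.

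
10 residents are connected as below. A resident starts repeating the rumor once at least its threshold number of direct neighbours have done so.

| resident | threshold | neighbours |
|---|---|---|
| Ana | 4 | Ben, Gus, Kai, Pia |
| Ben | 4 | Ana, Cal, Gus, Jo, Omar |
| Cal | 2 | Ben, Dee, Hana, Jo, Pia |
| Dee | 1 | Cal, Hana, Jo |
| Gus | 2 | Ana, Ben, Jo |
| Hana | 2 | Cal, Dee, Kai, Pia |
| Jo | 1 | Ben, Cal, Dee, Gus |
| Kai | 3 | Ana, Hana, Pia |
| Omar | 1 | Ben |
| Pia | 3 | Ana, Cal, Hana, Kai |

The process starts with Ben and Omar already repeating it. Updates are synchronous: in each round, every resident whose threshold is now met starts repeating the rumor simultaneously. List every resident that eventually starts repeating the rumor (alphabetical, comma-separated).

Ben, Cal, Dee, Gus, Hana, Jo, Omar

Round 1 — Ben, Omar start repeating the rumor (initial).
Round 2 — checking thresholds:
  Ana: 1 of 4 neighbours < 4, below threshold.
  Cal: 1 of 5 neighbours < 2, below threshold.
  Gus: 1 of 3 neighbours < 2, below threshold.
  Jo: 1 of 4 neighbours ≥ 1, starts repeating the rumor.
Round 3 — checking thresholds:
  Ana: 1 of 4 neighbours < 4, below threshold.
  Cal: 2 of 5 neighbours ≥ 2, starts repeating the rumor.
  Dee: 1 of 3 neighbours ≥ 1, starts repeating the rumor.
  Gus: 2 of 3 neighbours ≥ 2, starts repeating the rumor.
Round 4 — checking thresholds:
  Ana: 2 of 4 neighbours < 4, below threshold.
  Hana: 2 of 4 neighbours ≥ 2, starts repeating the rumor.
  Pia: 1 of 4 neighbours < 3, below threshold.
Round 5 — no new spreads; cascade stops.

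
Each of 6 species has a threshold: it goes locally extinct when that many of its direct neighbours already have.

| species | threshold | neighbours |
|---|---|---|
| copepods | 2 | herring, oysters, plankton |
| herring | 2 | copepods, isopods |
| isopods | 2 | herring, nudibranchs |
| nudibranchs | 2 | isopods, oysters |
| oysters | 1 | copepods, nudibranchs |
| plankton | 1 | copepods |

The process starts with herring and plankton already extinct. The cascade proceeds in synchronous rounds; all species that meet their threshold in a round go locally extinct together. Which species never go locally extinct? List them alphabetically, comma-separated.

isopods, nudibranchs

Round 1 — herring, plankton go locally extinct (initial).
Round 2 — checking thresholds:
  copepods: 2 of 3 neighbours ≥ 2, goes locally extinct.
  isopods: 1 of 2 neighbours < 2, below threshold.
Round 3 — checking thresholds:
  isopods: 1 of 2 neighbours < 2, below threshold.
  oysters: 1 of 2 neighbours ≥ 1, goes locally extinct.
Round 4 — no new extinctions; cascade stops.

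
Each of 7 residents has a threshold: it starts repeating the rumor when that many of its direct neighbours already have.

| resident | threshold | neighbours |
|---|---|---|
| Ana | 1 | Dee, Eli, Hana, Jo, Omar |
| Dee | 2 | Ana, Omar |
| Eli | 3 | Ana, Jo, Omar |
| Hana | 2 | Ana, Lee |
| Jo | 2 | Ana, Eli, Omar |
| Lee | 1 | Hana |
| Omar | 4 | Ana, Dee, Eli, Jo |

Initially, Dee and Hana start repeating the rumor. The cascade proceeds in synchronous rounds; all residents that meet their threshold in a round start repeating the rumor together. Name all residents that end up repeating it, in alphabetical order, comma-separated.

Ana, Dee, Hana, Lee

Round 1 — Dee, Hana start repeating the rumor (initial).
Round 2 — checking thresholds:
  Ana: 2 of 5 neighbours ≥ 1, starts repeating the rumor.
  Lee: 1 of 1 neighbours ≥ 1, starts repeating the rumor.
  Omar: 1 of 4 neighbours < 4, not yet.
Round 3 — no new spreads; cascade stops.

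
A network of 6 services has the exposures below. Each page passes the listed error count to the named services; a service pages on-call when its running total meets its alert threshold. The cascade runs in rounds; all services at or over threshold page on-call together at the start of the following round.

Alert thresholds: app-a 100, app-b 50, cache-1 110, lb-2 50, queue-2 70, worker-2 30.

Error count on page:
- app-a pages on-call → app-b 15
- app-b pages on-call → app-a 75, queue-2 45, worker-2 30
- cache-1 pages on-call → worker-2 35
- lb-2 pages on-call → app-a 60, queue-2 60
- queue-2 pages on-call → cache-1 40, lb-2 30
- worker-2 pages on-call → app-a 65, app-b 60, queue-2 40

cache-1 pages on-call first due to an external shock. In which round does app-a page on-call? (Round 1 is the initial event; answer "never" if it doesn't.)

Round 1 — cache-1 pages on-call (initial).
  worker-2: +35 → 35 ≥ 30
Round 2 — worker-2 pages on-call.
  app-a: +65 → 65 < 100
  app-b: +60 → 60 ≥ 50
  queue-2: +40 → 40 < 70
Round 3 — app-b pages on-call.
  app-a: +75 → 140 ≥ 100
  queue-2: +45 → 85 ≥ 70
Round 4 — app-a, queue-2 page on-call.
  lb-2: +30 → 30 < 50
No further pages.

4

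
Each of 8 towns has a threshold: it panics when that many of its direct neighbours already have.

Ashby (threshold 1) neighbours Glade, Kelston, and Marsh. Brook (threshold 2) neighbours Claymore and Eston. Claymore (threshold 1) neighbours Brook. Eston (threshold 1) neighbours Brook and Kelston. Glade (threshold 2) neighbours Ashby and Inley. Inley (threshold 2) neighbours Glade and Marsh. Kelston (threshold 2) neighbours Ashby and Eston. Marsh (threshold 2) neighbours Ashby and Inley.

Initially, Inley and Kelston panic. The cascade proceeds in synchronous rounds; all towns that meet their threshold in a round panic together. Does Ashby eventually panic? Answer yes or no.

yes

Round 1 — Inley, Kelston panic (initial).
Round 2 — checking thresholds:
  Ashby: 1 of 3 neighbours ≥ 1, panics.
  Eston: 1 of 2 neighbours ≥ 1, panics.
  Glade: 1 of 2 neighbours < 2, holds.
  Marsh: 1 of 2 neighbours < 2, holds.
Round 3 — checking thresholds:
  Brook: 1 of 2 neighbours < 2, holds.
  Glade: 2 of 2 neighbours ≥ 2, panics.
  Marsh: 2 of 2 neighbours ≥ 2, panics.
Round 4 — no new panics; cascade stops.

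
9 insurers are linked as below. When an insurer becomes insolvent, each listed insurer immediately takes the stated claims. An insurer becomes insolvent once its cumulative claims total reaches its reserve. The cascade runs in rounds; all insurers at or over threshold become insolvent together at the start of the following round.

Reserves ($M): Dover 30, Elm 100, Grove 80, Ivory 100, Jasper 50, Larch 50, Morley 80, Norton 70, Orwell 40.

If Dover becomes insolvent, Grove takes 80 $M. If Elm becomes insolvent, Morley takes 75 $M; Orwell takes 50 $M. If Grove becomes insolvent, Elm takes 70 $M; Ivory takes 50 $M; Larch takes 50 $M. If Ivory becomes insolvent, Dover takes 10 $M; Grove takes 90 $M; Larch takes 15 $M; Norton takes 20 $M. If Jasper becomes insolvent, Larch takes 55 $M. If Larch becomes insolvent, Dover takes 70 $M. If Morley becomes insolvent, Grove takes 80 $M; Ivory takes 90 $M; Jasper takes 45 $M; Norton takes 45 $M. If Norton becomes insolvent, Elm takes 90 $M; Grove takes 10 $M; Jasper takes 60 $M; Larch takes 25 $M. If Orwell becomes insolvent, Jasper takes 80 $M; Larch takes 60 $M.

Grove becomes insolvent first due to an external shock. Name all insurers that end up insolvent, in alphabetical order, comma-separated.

Dover, Grove, Larch

Round 1 — Grove becomes insolvent (initial).
  Elm: +70 → 70 < 100
  Ivory: +50 → 50 < 100
  Larch: +50 → 50 ≥ 50
Round 2 — Larch becomes insolvent.
  Dover: +70 → 70 ≥ 30
Round 3 — Dover becomes insolvent.
No further insolvencies.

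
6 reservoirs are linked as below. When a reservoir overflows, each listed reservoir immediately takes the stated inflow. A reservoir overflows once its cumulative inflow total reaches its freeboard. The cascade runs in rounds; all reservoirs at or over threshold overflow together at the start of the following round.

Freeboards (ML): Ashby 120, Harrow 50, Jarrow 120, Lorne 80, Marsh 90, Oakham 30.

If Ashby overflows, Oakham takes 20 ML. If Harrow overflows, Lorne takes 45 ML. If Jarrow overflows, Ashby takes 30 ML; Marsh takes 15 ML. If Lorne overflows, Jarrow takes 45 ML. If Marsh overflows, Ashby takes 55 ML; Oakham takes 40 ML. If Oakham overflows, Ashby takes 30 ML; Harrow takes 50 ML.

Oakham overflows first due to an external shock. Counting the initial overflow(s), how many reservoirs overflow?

2

Round 1 — Oakham overflows (initial).
  Ashby: +30 → 30 < 120
  Harrow: +50 → 50 ≥ 50
Round 2 — Harrow overflows.
  Lorne: +45 → 45 < 80
No further overflows.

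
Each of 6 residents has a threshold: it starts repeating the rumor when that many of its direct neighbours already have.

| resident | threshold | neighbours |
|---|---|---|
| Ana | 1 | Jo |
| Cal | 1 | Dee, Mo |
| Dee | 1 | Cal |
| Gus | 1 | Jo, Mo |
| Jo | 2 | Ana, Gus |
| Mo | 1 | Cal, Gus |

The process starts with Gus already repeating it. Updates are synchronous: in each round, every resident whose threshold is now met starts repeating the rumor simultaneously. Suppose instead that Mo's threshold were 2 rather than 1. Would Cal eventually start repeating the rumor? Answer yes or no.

no

With Mo's threshold at 2:
Round 1 — Gus starts repeating the rumor (initial).
Round 2 — no new spreads; cascade stops.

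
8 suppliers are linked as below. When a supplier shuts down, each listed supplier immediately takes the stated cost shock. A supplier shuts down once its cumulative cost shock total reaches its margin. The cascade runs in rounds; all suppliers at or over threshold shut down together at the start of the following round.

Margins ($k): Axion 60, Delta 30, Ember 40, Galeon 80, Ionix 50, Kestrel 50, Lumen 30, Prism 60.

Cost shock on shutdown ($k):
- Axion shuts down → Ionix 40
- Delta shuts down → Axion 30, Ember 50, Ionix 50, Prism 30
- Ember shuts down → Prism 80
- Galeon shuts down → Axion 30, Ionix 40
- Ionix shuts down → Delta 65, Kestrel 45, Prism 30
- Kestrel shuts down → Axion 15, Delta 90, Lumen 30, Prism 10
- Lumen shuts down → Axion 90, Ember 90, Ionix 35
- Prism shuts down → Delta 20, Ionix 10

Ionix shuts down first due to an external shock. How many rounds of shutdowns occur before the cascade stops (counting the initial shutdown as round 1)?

3

Round 1 — Ionix shuts down (initial).
  Delta: +65 → 65 ≥ 30
  Kestrel: +45 → 45 < 50
  Prism: +30 → 30 < 60
Round 2 — Delta shuts down.
  Axion: +30 → 30 < 60
  Ember: +50 → 50 ≥ 40
  Prism: +30 → 60 ≥ 60
Round 3 — Ember, Prism shut down.
No further shutdowns.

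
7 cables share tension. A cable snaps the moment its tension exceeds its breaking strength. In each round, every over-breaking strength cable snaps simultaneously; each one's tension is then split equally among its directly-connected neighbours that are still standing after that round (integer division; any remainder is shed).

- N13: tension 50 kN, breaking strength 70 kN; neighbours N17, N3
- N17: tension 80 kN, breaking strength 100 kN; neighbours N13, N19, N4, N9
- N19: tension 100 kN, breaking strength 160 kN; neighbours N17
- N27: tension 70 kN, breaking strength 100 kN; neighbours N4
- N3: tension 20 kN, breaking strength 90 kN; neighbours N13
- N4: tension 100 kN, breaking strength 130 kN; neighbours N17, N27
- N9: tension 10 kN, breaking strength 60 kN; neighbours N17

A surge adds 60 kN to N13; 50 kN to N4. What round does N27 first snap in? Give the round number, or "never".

Round 1 — N13 at 110 > 70; N4 at 150 > 130. N13, N4 snap.
  N13 sheds 110 kN to N17, N3: 55 each.
    N17: 80+55 = 135 > 100
    N3: 20+55 = 75 ≤ 90
  N4 sheds 150 kN to N17, N27: 75 each.
    N17: 135+75 = 210 > 100
    N27: 70+75 = 145 > 100
Round 2 — N17, N27 snap.
  N17 sheds 210 kN to N19, N9: 105 each.
    N19: 100+105 = 205 > 160
    N9: 10+105 = 115 > 60
  N27 sheds 145 kN: no online neighbours, lost.
Round 3 — N19, N9 snap.
  N19 sheds 205 kN: no online neighbours, lost.
  N9 sheds 115 kN: no online neighbours, lost.
No further breaks.

2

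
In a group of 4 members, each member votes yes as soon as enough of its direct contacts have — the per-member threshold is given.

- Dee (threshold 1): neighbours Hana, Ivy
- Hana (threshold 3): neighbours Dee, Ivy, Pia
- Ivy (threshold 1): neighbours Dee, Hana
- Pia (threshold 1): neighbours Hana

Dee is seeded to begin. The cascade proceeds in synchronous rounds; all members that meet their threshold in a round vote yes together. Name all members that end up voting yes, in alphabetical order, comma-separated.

Dee, Ivy

Round 1 — Dee votes yes (initial).
Round 2 — checking thresholds:
  Hana: 1 of 3 neighbours < 3, not yet.
  Ivy: 1 of 2 neighbours ≥ 1, votes yes.
Round 3 — no new yes votes; cascade stops.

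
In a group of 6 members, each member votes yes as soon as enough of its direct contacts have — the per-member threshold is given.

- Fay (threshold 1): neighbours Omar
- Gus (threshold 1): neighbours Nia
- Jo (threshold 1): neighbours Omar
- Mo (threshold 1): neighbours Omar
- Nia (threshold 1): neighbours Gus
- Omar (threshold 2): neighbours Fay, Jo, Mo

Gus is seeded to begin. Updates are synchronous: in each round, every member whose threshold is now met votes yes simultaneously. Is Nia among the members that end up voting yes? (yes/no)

yes

Round 1 — Gus votes yes (initial).
Round 2 — checking thresholds:
  Nia: 1 of 1 neighbours ≥ 1, votes yes.
Round 3 — no new yes votes; cascade stops.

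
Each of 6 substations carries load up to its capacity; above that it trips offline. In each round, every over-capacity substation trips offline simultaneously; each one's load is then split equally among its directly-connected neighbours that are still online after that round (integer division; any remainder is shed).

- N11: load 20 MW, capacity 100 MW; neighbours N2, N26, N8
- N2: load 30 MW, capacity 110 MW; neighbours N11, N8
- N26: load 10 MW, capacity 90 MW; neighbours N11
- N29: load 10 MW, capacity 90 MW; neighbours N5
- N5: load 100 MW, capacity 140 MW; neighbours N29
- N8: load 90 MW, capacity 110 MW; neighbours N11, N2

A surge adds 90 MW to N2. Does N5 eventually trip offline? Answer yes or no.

no

Round 1 — N2 at 120 > 110. N2 trips offline.
  N2 sheds 120 MW to N11, N8: 60 each.
    N11: 20+60 = 80 ≤ 100
    N8: 90+60 = 150 > 110
Round 2 — N8 trips offline.
  N8 sheds 150 MW to N11: 150 each.
    N11: 80+150 = 230 > 100
Round 3 — N11 trips offline.
  N11 sheds 230 MW to N26: 230 each.
    N26: 10+230 = 240 > 90
Round 4 — N26 trips offline.
  N26 sheds 240 MW: no online neighbours, lost.
No further trips.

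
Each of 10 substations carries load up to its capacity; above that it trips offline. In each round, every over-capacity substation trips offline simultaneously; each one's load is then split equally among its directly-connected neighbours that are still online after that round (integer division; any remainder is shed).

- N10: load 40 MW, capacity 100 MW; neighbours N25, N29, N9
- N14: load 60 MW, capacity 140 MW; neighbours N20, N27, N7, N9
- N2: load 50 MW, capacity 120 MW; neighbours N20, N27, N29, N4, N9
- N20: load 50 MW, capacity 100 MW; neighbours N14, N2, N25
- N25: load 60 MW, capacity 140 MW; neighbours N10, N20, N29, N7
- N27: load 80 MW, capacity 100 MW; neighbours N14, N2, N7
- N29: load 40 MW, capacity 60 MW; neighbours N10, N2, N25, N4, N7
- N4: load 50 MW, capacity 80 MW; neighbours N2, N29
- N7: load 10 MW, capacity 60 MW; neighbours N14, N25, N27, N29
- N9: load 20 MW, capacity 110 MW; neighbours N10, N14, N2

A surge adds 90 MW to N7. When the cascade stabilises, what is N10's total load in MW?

56

Round 1 — N7 at 100 > 60. N7 trips offline.
  N7 sheds 100 MW to N14, N25, N27, N29: 25 each.
    N14: 60+25 = 85 ≤ 140
    N25: 60+25 = 85 ≤ 140
    N27: 80+25 = 105 > 100
    N29: 40+25 = 65 > 60
Round 2 — N27, N29 trip offline.
  N27 sheds 105 MW to N14, N2: 52 each (1 lost).
    N14: 85+52 = 137 ≤ 140
    N2: 50+52 = 102 ≤ 120
  N29 sheds 65 MW to N10, N2, N25, N4: 16 each (1 lost).
    N10: 40+16 = 56 ≤ 100
    N2: 102+16 = 118 ≤ 120
    N25: 85+16 = 101 ≤ 140
    N4: 50+16 = 66 ≤ 80
No further trips.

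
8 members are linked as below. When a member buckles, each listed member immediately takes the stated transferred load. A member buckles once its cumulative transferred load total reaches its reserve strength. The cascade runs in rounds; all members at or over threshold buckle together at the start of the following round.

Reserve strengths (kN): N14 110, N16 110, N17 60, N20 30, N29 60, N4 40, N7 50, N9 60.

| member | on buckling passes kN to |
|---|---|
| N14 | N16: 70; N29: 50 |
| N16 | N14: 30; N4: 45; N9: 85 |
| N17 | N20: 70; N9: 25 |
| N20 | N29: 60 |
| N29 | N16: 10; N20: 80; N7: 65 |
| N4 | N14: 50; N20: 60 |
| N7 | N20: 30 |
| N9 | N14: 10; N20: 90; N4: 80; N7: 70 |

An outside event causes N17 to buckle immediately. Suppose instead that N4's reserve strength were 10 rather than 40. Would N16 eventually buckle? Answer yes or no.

With N4's reserve strength at 10:
Round 1 — N17 buckles (initial).
  N20: +70 → 70 ≥ 30
  N9: +25 → 25 < 60
Round 2 — N20 buckles.
  N29: +60 → 60 ≥ 60
Round 3 — N29 buckles.
  N16: +10 → 10 < 110
  N7: +65 → 65 ≥ 50
Round 4 — N7 buckles.
No further bucklings.

no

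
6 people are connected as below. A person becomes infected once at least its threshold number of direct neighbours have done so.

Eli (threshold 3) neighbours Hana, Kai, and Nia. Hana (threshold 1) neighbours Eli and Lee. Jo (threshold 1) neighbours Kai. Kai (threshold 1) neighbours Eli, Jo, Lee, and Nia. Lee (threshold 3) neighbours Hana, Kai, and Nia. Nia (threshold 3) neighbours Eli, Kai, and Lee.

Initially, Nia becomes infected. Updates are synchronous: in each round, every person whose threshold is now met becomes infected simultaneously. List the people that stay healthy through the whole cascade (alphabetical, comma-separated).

Round 1 — Nia becomes infected (initial).
Round 2 — checking thresholds:
  Eli: 1 of 3 neighbours < 3, not yet.
  Kai: 1 of 4 neighbours ≥ 1, becomes infected.
  Lee: 1 of 3 neighbours < 3, not yet.
Round 3 — checking thresholds:
  Eli: 2 of 3 neighbours < 3, not yet.
  Jo: 1 of 1 neighbours ≥ 1, becomes infected.
  Lee: 2 of 3 neighbours < 3, not yet.
Round 4 — no new infections; cascade stops.

Eli, Hana, Lee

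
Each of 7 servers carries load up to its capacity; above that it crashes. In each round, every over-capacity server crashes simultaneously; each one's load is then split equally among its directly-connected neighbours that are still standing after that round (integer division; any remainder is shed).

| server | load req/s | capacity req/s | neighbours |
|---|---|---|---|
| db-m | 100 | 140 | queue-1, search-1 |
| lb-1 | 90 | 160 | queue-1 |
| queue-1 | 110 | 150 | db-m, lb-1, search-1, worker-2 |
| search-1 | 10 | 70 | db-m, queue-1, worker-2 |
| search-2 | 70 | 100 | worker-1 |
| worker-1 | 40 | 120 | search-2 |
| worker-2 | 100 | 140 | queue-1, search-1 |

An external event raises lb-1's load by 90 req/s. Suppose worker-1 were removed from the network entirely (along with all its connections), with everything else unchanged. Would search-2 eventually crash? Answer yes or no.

With worker-1 removed:
Round 1 — lb-1 at 180 > 160. lb-1 crashes.
  lb-1 sheds 180 req/s to queue-1: 180 each.
    queue-1: 110+180 = 290 > 150
Round 2 — queue-1 crashes.
  queue-1 sheds 290 req/s to db-m, search-1, worker-2: 96 each (2 lost).
    db-m: 100+96 = 196 > 140
    search-1: 10+96 = 106 > 70
    worker-2: 100+96 = 196 > 140
Round 3 — db-m, search-1, worker-2 crash.
  db-m sheds 196 req/s: no online neighbours, lost.
  search-1 sheds 106 req/s: no online neighbours, lost.
  worker-2 sheds 196 req/s: no online neighbours, lost.
No further crashes.

no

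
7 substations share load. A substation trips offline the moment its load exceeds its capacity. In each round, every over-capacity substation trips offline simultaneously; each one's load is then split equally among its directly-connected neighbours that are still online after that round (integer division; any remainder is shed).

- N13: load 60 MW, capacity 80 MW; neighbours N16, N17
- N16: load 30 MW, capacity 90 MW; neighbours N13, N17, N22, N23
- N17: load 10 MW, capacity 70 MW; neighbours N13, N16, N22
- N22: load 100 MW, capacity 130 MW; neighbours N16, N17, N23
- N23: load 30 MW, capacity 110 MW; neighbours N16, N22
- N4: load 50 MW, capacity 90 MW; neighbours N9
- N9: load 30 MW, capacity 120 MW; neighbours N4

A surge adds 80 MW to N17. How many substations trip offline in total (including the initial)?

Round 1 — N17 at 90 > 70. N17 trips offline.
  N17 sheds 90 MW to N13, N16, N22: 30 each.
    N13: 60+30 = 90 > 80
    N16: 30+30 = 60 ≤ 90
    N22: 100+30 = 130 ≤ 130
Round 2 — N13 trips offline.
  N13 sheds 90 MW to N16: 90 each.
    N16: 60+90 = 150 > 90
Round 3 — N16 trips offline.
  N16 sheds 150 MW to N22, N23: 75 each.
    N22: 130+75 = 205 > 130
    N23: 30+75 = 105 ≤ 110
Round 4 — N22 trips offline.
  N22 sheds 205 MW to N23: 205 each.
    N23: 105+205 = 310 > 110
Round 5 — N23 trips offline.
  N23 sheds 310 MW: no online neighbours, lost.
No further trips.

5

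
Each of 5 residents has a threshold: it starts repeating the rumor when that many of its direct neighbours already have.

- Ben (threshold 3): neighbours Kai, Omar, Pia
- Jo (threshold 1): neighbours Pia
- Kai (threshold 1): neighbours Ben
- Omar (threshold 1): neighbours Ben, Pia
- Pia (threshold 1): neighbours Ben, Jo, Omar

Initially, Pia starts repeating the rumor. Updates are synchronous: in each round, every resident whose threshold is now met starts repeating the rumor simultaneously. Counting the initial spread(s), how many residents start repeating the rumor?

Round 1 — Pia starts repeating the rumor (initial).
Round 2 — checking thresholds:
  Ben: 1 of 3 neighbours < 3, below threshold.
  Jo: 1 of 1 neighbours ≥ 1, starts repeating the rumor.
  Omar: 1 of 2 neighbours ≥ 1, starts repeating the rumor.
Round 3 — no new spreads; cascade stops.

3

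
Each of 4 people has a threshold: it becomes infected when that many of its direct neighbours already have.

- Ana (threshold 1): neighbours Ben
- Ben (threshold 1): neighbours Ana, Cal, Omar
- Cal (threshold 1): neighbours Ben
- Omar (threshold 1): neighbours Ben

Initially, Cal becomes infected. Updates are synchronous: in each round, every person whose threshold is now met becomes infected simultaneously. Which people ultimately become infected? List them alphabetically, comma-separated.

Round 1 — Cal becomes infected (initial).
Round 2 — checking thresholds:
  Ben: 1 of 3 neighbours ≥ 1, becomes infected.
Round 3 — checking thresholds:
  Ana: 1 of 1 neighbours ≥ 1, becomes infected.
  Omar: 1 of 1 neighbours ≥ 1, becomes infected.
Round 4 — no new infections; cascade stops.

Ana, Ben, Cal, Omar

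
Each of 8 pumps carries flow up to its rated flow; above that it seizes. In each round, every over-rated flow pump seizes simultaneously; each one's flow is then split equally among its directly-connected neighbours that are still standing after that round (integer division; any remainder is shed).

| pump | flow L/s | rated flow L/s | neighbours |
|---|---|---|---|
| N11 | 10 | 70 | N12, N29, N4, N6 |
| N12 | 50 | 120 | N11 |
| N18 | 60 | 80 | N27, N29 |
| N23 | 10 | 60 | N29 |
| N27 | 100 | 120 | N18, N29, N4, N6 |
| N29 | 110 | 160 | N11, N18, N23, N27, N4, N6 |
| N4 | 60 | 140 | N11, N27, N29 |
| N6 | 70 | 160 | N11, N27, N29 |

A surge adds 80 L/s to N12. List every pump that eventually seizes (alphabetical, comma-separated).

Round 1 — N12 at 130 > 120. N12 seizes.
  N12 sheds 130 L/s to N11: 130 each.
    N11: 10+130 = 140 > 70
Round 2 — N11 seizes.
  N11 sheds 140 L/s to N29, N4, N6: 46 each (2 lost).
    N29: 110+46 = 156 ≤ 160
    N4: 60+46 = 106 ≤ 140
    N6: 70+46 = 116 ≤ 160
No further seizures.

N11, N12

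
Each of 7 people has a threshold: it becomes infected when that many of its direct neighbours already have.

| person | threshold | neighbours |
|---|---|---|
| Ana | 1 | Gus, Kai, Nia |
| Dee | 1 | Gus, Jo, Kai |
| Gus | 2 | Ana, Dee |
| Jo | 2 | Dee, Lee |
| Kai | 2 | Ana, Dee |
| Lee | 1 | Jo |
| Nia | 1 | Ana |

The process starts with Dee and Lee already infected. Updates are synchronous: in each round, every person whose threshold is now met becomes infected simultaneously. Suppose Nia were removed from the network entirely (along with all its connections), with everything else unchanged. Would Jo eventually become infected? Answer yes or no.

yes

With Nia removed:
Round 1 — Dee, Lee become infected (initial).
Round 2 — checking thresholds:
  Gus: 1 of 2 neighbours < 2, below threshold.
  Jo: 2 of 2 neighbours ≥ 2, becomes infected.
  Kai: 1 of 2 neighbours < 2, below threshold.
Round 3 — no new infections; cascade stops.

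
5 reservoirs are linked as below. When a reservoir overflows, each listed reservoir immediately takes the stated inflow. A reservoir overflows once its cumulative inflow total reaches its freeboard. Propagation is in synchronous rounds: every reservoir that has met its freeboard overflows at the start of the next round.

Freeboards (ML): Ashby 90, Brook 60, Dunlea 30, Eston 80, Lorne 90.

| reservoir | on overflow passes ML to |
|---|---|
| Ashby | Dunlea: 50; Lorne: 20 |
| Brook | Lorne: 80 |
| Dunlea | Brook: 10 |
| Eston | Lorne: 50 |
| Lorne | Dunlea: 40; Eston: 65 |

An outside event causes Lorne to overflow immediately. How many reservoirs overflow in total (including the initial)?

Round 1 — Lorne overflows (initial).
  Dunlea: +40 → 40 ≥ 30
  Eston: +65 → 65 < 80
Round 2 — Dunlea overflows.
  Brook: +10 → 10 < 60
No further overflows.

2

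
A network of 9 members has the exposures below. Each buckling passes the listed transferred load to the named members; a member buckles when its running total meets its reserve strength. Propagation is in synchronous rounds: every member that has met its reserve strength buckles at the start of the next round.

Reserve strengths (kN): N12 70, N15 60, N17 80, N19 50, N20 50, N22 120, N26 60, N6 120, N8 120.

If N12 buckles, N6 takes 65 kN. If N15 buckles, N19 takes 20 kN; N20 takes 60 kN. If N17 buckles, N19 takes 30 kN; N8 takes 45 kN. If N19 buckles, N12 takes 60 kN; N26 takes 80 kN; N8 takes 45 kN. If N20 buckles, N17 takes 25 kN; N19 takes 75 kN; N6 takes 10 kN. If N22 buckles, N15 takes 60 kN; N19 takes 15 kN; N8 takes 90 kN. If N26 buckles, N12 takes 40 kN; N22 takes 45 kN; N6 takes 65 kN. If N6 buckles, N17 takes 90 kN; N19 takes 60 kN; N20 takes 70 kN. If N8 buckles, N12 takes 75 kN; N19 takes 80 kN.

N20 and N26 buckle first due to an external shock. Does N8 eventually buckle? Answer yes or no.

Round 1 — N20, N26 buckle (initial).
  N12: +40 → 40 < 70
  N17: +25 → 25 < 80
  N19: +75 → 75 ≥ 50
  N22: +45 → 45 < 120
  N6: +10+65 → 75 < 120
Round 2 — N19 buckles.
  N12: +60 → 100 ≥ 70
  N8: +45 → 45 < 120
Round 3 — N12 buckles.
  N6: +65 → 140 ≥ 120
Round 4 — N6 buckles.
  N17: +90 → 115 ≥ 80
Round 5 — N17 buckles.
  N8: +45 → 90 < 120
No further bucklings.

no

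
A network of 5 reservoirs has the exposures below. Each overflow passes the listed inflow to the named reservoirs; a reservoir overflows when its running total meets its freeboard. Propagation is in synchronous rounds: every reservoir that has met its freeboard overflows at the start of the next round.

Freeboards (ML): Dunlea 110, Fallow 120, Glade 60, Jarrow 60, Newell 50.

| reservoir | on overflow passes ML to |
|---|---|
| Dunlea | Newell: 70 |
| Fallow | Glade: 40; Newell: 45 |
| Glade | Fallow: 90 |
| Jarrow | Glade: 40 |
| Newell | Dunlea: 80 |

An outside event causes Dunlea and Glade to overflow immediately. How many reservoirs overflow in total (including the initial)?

Round 1 — Dunlea, Glade overflow (initial).
  Fallow: +90 → 90 < 120
  Newell: +70 → 70 ≥ 50
Round 2 — Newell overflows.
No further overflows.

3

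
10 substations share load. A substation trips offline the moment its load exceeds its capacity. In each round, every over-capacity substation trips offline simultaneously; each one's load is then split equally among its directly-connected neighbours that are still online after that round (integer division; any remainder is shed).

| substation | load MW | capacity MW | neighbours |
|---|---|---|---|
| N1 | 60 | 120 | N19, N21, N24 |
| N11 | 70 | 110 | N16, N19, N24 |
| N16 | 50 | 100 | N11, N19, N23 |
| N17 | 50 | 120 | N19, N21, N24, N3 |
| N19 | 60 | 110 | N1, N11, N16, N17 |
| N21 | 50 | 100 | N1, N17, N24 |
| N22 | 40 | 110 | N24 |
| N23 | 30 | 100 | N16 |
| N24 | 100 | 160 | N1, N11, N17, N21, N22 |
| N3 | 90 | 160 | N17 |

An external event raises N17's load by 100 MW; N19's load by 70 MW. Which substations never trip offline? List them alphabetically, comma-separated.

Round 1 — N17 at 150 > 120; N19 at 130 > 110. N17, N19 trip offline.
  N17 sheds 150 MW to N21, N24, N3: 50 each.
    N21: 50+50 = 100 ≤ 100
    N24: 100+50 = 150 ≤ 160
    N3: 90+50 = 140 ≤ 160
  N19 sheds 130 MW to N1, N11, N16: 43 each (1 lost).
    N1: 60+43 = 103 ≤ 120
    N11: 70+43 = 113 > 110
    N16: 50+43 = 93 ≤ 100
Round 2 — N11 trips offline.
  N11 sheds 113 MW to N16, N24: 56 each (1 lost).
    N16: 93+56 = 149 > 100
    N24: 150+56 = 206 > 160
Round 3 — N16, N24 trip offline.
  N16 sheds 149 MW to N23: 149 each.
    N23: 30+149 = 179 > 100
  N24 sheds 206 MW to N1, N21, N22: 68 each (2 lost).
    N1: 103+68 = 171 > 120
    N21: 100+68 = 168 > 100
    N22: 40+68 = 108 ≤ 110
Round 4 — N1, N21, N23 trip offline.
  N1 sheds 171 MW: no online neighbours, lost.
  N21 sheds 168 MW: no online neighbours, lost.
  N23 sheds 179 MW: no online neighbours, lost.
No further trips.

N22, N3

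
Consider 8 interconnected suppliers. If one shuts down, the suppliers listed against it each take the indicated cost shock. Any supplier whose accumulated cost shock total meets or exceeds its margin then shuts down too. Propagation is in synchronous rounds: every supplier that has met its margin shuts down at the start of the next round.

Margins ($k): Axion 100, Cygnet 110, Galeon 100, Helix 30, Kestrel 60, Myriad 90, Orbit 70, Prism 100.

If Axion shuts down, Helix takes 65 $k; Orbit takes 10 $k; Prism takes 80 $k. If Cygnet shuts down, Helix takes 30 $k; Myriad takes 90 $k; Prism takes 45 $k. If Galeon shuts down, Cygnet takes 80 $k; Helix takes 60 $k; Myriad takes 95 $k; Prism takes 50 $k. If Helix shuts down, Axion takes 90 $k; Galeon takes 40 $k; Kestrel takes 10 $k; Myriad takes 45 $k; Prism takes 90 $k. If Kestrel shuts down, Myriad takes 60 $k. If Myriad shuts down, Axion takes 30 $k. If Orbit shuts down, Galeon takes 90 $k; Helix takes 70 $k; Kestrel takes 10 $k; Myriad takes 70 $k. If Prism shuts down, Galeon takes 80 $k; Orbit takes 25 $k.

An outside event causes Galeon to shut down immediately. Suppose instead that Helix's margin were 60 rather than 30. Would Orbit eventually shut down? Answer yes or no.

With Helix's margin at 60:
Round 1 — Galeon shuts down (initial).
  Cygnet: +80 → 80 < 110
  Helix: +60 → 60 ≥ 60
  Myriad: +95 → 95 ≥ 90
  Prism: +50 → 50 < 100
Round 2 — Helix, Myriad shut down.
  Axion: +90+30 → 120 ≥ 100
  Kestrel: +10 → 10 < 60
  Prism: +90 → 140 ≥ 100
Round 3 — Axion, Prism shut down.
  Orbit: +10+25 → 35 < 70
No further shutdowns.

no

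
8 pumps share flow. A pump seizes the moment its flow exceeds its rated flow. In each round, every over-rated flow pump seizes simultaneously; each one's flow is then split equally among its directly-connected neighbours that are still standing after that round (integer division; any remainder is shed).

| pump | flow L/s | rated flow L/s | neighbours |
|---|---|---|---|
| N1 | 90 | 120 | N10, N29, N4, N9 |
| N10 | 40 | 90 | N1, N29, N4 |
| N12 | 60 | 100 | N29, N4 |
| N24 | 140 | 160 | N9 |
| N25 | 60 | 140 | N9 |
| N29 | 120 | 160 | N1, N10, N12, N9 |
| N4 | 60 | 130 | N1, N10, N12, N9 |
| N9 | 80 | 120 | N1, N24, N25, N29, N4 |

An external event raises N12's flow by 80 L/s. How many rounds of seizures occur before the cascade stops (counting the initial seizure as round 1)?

4

Round 1 — N12 at 140 > 100. N12 seizes.
  N12 sheds 140 L/s to N29, N4: 70 each.
    N29: 120+70 = 190 > 160
    N4: 60+70 = 130 ≤ 130
Round 2 — N29 seizes.
  N29 sheds 190 L/s to N1, N10, N9: 63 each (1 lost).
    N1: 90+63 = 153 > 120
    N10: 40+63 = 103 > 90
    N9: 80+63 = 143 > 120
Round 3 — N1, N10, N9 seize.
  N1 sheds 153 L/s to N4: 153 each.
    N4: 130+153 = 283 > 130
  N10 sheds 103 L/s to N4: 103 each.
    N4: 283+103 = 386 > 130
  N9 sheds 143 L/s to N24, N25, N4: 47 each (2 lost).
    N24: 140+47 = 187 > 160
    N25: 60+47 = 107 ≤ 140
    N4: 386+47 = 433 > 130
Round 4 — N24, N4 seize.
  N24 sheds 187 L/s: no online neighbours, lost.
  N4 sheds 433 L/s: no online neighbours, lost.
No further seizures.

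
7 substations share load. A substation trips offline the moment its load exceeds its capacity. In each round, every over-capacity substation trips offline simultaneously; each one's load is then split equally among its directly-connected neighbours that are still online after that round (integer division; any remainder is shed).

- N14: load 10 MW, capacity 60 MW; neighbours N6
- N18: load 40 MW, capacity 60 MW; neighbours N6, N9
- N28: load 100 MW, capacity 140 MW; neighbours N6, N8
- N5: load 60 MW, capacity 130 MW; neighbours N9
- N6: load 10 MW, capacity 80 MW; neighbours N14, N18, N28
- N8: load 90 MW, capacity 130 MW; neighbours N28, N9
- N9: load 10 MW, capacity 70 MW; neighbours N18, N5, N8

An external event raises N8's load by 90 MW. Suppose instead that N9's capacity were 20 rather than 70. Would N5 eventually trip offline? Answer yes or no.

no

With N9's capacity at 20:
Round 1 — N8 at 180 > 130. N8 trips offline.
  N8 sheds 180 MW to N28, N9: 90 each.
    N28: 100+90 = 190 > 140
    N9: 10+90 = 100 > 20
Round 2 — N28, N9 trip offline.
  N28 sheds 190 MW to N6: 190 each.
    N6: 10+190 = 200 > 80
  N9 sheds 100 MW to N18, N5: 50 each.
    N18: 40+50 = 90 > 60
    N5: 60+50 = 110 ≤ 130
Round 3 — N18, N6 trip offline.
  N18 sheds 90 MW: no online neighbours, lost.
  N6 sheds 200 MW to N14: 200 each.
    N14: 10+200 = 210 > 60
Round 4 — N14 trips offline.
  N14 sheds 210 MW: no online neighbours, lost.
No further trips.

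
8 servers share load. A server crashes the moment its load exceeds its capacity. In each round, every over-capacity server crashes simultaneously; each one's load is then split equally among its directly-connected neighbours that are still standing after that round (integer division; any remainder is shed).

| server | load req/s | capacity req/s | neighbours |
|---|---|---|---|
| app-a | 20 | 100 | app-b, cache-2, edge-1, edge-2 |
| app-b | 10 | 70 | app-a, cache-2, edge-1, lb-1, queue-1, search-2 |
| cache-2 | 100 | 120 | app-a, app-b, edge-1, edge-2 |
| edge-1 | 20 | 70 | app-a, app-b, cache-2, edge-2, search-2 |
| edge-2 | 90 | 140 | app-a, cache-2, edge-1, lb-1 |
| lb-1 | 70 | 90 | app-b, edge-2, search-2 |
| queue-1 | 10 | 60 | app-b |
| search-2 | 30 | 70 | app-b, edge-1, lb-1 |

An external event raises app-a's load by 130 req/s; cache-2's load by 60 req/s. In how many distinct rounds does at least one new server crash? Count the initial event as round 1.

Round 1 — app-a at 150 > 100; cache-2 at 160 > 120. app-a, cache-2 crash.
  app-a sheds 150 req/s to app-b, edge-1, edge-2: 50 each.
    app-b: 10+50 = 60 ≤ 70
    edge-1: 20+50 = 70 ≤ 70
    edge-2: 90+50 = 140 ≤ 140
  cache-2 sheds 160 req/s to app-b, edge-1, edge-2: 53 each (1 lost).
    app-b: 60+53 = 113 > 70
    edge-1: 70+53 = 123 > 70
    edge-2: 140+53 = 193 > 140
Round 2 — app-b, edge-1, edge-2 crash.
  app-b sheds 113 req/s to lb-1, queue-1, search-2: 37 each (2 lost).
    lb-1: 70+37 = 107 > 90
    queue-1: 10+37 = 47 ≤ 60
    search-2: 30+37 = 67 ≤ 70
  edge-1 sheds 123 req/s to search-2: 123 each.
    search-2: 67+123 = 190 > 70
  edge-2 sheds 193 req/s to lb-1: 193 each.
    lb-1: 107+193 = 300 > 90
Round 3 — lb-1, search-2 crash.
  lb-1 sheds 300 req/s: no online neighbours, lost.
  search-2 sheds 190 req/s: no online neighbours, lost.
No further crashes.

3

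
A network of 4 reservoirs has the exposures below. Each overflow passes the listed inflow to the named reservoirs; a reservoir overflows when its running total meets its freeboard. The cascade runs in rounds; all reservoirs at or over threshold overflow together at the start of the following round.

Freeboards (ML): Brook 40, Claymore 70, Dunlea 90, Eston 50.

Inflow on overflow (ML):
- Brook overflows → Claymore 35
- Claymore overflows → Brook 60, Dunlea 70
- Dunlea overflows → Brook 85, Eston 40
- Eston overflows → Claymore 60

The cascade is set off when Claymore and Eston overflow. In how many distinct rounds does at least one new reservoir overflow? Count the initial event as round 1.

2

Round 1 — Claymore, Eston overflow (initial).
  Brook: +60 → 60 ≥ 40
  Dunlea: +70 → 70 < 90
Round 2 — Brook overflows.
No further overflows.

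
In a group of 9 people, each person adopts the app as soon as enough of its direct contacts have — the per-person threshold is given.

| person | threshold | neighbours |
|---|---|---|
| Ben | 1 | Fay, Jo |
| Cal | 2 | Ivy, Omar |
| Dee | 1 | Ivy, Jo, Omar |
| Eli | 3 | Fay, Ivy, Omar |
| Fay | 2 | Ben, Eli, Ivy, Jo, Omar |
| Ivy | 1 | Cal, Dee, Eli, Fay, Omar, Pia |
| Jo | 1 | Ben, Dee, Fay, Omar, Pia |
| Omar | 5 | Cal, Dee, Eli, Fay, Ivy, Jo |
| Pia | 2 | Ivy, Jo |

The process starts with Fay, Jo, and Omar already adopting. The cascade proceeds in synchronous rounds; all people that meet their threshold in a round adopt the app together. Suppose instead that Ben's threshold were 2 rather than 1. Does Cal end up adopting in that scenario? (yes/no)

yes

With Ben's threshold at 2:
Round 1 — Fay, Jo, Omar adopt the app (initial).
Round 2 — checking thresholds:
  Ben: 2 of 2 neighbours ≥ 2, adopts the app.
  Cal: 1 of 2 neighbours < 2, below threshold.
  Dee: 2 of 3 neighbours ≥ 1, adopts the app.
  Eli: 2 of 3 neighbours < 3, below threshold.
  Ivy: 2 of 6 neighbours ≥ 1, adopts the app.
  Pia: 1 of 2 neighbours < 2, below threshold.
Round 3 — checking thresholds:
  Cal: 2 of 2 neighbours ≥ 2, adopts the app.
  Eli: 3 of 3 neighbours ≥ 3, adopts the app.
  Pia: 2 of 2 neighbours ≥ 2, adopts the app.
Round 4 — no new adoptions; cascade stops.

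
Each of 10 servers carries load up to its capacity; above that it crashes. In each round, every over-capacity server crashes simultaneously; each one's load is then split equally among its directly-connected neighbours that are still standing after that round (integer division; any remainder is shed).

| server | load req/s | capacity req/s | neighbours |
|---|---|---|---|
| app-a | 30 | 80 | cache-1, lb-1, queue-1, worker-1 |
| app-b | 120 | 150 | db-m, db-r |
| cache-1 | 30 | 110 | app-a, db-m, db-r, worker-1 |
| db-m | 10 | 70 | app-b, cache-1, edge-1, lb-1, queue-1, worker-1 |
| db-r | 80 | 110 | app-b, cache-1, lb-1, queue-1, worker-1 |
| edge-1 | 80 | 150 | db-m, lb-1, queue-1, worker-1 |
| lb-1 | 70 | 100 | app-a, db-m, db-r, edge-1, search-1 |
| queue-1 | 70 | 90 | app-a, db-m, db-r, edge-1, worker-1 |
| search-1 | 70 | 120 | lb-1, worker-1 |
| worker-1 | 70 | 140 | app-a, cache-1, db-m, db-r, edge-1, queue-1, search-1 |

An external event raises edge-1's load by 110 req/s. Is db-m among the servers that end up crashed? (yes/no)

Round 1 — edge-1 at 190 > 150. edge-1 crashes.
  edge-1 sheds 190 req/s to db-m, lb-1, queue-1, worker-1: 47 each (2 lost).
    db-m: 10+47 = 57 ≤ 70
    lb-1: 70+47 = 117 > 100
    queue-1: 70+47 = 117 > 90
    worker-1: 70+47 = 117 ≤ 140
Round 2 — lb-1, queue-1 crash.
  lb-1 sheds 117 req/s to app-a, db-m, db-r, search-1: 29 each (1 lost).
    app-a: 30+29 = 59 ≤ 80
    db-m: 57+29 = 86 > 70
    db-r: 80+29 = 109 ≤ 110
    search-1: 70+29 = 99 ≤ 120
  queue-1 sheds 117 req/s to app-a, db-m, db-r, worker-1: 29 each (1 lost).
    app-a: 59+29 = 88 > 80
    db-m: 86+29 = 115 > 70
    db-r: 109+29 = 138 > 110
    worker-1: 117+29 = 146 > 140
Round 3 — app-a, db-m, db-r, worker-1 crash.
  app-a sheds 88 req/s to cache-1: 88 each.
    cache-1: 30+88 = 118 > 110
  db-m sheds 115 req/s to app-b, cache-1: 57 each (1 lost).
    app-b: 120+57 = 177 > 150
    cache-1: 118+57 = 175 > 110
  db-r sheds 138 req/s to app-b, cache-1: 69 each.
    app-b: 177+69 = 246 > 150
    cache-1: 175+69 = 244 > 110
  worker-1 sheds 146 req/s to cache-1, search-1: 73 each.
    cache-1: 244+73 = 317 > 110
    search-1: 99+73 = 172 > 120
Round 4 — app-b, cache-1, search-1 crash.
  app-b sheds 246 req/s: no online neighbours, lost.
  cache-1 sheds 317 req/s: no online neighbours, lost.
  search-1 sheds 172 req/s: no online neighbours, lost.
No further crashes.

yes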